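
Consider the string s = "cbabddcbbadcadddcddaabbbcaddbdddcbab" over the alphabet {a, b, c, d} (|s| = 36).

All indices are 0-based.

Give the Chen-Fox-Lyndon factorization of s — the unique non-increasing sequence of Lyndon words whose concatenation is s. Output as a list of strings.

emit factor 1: 'c' (i=0, period=1)
emit factor 2: 'b' (i=1, period=1)
emit factor 3: 'abddcbbadcadddcdd' (i=2, period=17)
emit factor 4: 'aabbbcaddbdddcbab' (i=19, period=17)

["c", "b", "abddcbbadcadddcdd", "aabbbcaddbdddcbab"]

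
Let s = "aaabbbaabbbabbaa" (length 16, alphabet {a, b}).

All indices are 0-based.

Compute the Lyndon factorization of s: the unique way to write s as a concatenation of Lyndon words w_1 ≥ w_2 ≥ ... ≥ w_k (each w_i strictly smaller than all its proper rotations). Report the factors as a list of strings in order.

["aaabbbaabbbabb", "a", "a"]

emit factor 1: 'aaabbbaabbbabb' (i=0, period=14)
emit factor 2: 'a' (i=14, period=1)
emit factor 3: 'a' (i=15, period=1)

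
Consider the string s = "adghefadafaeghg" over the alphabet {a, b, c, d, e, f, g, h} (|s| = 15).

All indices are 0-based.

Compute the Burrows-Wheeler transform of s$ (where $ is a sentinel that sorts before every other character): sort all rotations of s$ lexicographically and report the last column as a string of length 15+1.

rank  rotation          last
    0  $adghefadafaeghg  g
    1  adafaeghg$adghef  f
    2  adghefadafaeghg$  $
    3  aeghg$adghefadaf  f
    4  afaeghg$adghefad  d
    5  dafaeghg$adghefa  a
    6  dghefadafaeghg$a  a
    7  efadafaeghg$adgh  h
    8  eghg$adghefadafa  a
    9  fadafaeghg$adghe  e
   10  faeghg$adghefada  a
   11  g$adghefadafaegh  h
   12  ghefadafaeghg$ad  d
   13  ghg$adghefadafae  e
   14  hefadafaeghg$adg  g
   15  hg$adghefadafaeg  g

gf$fdaahaeahdegg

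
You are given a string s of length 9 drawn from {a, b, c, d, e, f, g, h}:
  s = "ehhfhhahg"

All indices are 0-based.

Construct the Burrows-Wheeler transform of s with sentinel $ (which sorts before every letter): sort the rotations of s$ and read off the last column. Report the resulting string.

gh$hhhhafe

rank  rotation    last
    0  $ehhfhhahg  g
    1  ahg$ehhfhh  h
    2  ehhfhhahg$  $
    3  fhhahg$ehh  h
    4  g$ehhfhhah  h
    5  hahg$ehhfh  h
    6  hfhhahg$eh  h
    7  hg$ehhfhha  a
    8  hhahg$ehhf  f
    9  hhfhhahg$e  e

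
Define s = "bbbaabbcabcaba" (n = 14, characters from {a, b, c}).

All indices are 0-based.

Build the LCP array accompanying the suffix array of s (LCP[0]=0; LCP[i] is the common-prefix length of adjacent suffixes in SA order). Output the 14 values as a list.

sorted suffixes:
  #0 SA[0]=13  'a'
  #1 SA[1]=3  'aabbcabcaba'
  #2 SA[2]=11  'aba'
  #3 SA[3]=4  'abbcabcaba'
  #4 SA[4]=8  'abcaba'
  #5 SA[5]=12  'ba'
  #6 SA[6]=2  'baabbcabcaba'
  #7 SA[7]=1  'bbaabbcabcaba'
  #8 SA[8]=0  'bbbaabbcabcaba'
  #9 SA[9]=5  'bbcabcaba'
  #10 SA[10]=9  'bcaba'
  #11 SA[11]=6  'bcabcaba'
  #12 SA[12]=10  'caba'
  #13 SA[13]=7  'cabcaba'

SA = [13, 3, 11, 4, 8, 12, 2, 1, 0, 5, 9, 6, 10, 7]
i: (SA[i-1],SA[i]) lcp shared
  1: (13,3) 1 'a'
  2: (3,11) 1 'a'
  3: (11,4) 2 'ab'
  4: (4,8) 2 'ab'
  5: (8,12) 0 ''
  6: (12,2) 2 'ba'
  7: (2,1) 1 'b'
  8: (1,0) 2 'bb'
  9: (0,5) 2 'bb'
  10: (5,9) 1 'b'
  11: (9,6) 4 'bcab'
  12: (6,10) 0 ''
  13: (10,7) 3 'cab'

[0, 1, 1, 2, 2, 0, 2, 1, 2, 2, 1, 4, 0, 3]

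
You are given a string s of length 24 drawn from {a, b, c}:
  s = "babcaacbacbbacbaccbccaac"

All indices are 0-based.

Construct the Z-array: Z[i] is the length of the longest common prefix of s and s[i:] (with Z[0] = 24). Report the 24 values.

[24, 0, 1, 0, 0, 0, 0, 2, 0, 0, 1, 2, 0, 0, 2, 0, 0, 0, 1, 0, 0, 0, 0, 0]

Z[0]=24
i=1: i≥r, start 0; Z[1]=0
i=2: i≥r, start 0; Z[2]=1 grow→box=[2,3)
i=3: i≥r, start 0; Z[3]=0
i=4: i≥r, start 0; Z[4]=0
i=5: i≥r, start 0; Z[5]=0
i=6: i≥r, start 0; Z[6]=0
i=7: i≥r, start 0; Z[7]=2 grow→box=[7,9)
i=8: min(r-i=1, Z[1]=0)=0; Z[8]=0
i=9: i≥r, start 0; Z[9]=0
i=10: i≥r, start 0; Z[10]=1 grow→box=[10,11)
i=11: i≥r, start 0; Z[11]=2 grow→box=[11,13)
i=12: min(r-i=1, Z[1]=0)=0; Z[12]=0
i=13: i≥r, start 0; Z[13]=0
i=14: i≥r, start 0; Z[14]=2 grow→box=[14,16)
i=15: min(r-i=1, Z[1]=0)=0; Z[15]=0
i=16: i≥r, start 0; Z[16]=0
i=17: i≥r, start 0; Z[17]=0
i=18: i≥r, start 0; Z[18]=1 grow→box=[18,19)
i=19: i≥r, start 0; Z[19]=0
i=20: i≥r, start 0; Z[20]=0
i=21: i≥r, start 0; Z[21]=0
i=22: i≥r, start 0; Z[22]=0
i=23: i≥r, start 0; Z[23]=0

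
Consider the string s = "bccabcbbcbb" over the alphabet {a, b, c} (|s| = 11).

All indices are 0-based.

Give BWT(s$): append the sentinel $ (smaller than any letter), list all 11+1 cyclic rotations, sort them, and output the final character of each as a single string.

rank  rotation      last
    0  $bccabcbbcbb  b
    1  abcbbcbb$bcc  c
    2  b$bccabcbbcb  b
    3  bb$bccabcbbc  c
    4  bbcbb$bccabc  c
    5  bcbb$bccabcb  b
    6  bcbbcbb$bcca  a
    7  bccabcbbcbb$  $
    8  cabcbbcbb$bc  c
    9  cbb$bccabcbb  b
   10  cbbcbb$bccab  b
   11  ccabcbbcbb$b  b

bcbccba$cbbb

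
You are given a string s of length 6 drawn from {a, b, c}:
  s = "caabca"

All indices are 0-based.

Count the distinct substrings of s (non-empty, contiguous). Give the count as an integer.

17

sorted suffixes:
  #0 SA[0]=5  'a'
  #1 SA[1]=1  'aabca'
  #2 SA[2]=2  'abca'
  #3 SA[3]=3  'bca'
  #4 SA[4]=4  'ca'
  #5 SA[5]=0  'caabca'

SA = [5, 1, 2, 3, 4, 0]
i: (SA[i-1],SA[i]) lcp shared
  1: (5,1) 1 'a'
  2: (1,2) 1 'a'
  3: (2,3) 0 ''
  4: (3,4) 0 ''
  5: (4,0) 2 'ca'

n(n+1)/2 = 6·7/2 = 21
Σ LCP = 0 + 1 + 1 + 0 + 0 + 2 = 4
distinct = 21 − 4 = 17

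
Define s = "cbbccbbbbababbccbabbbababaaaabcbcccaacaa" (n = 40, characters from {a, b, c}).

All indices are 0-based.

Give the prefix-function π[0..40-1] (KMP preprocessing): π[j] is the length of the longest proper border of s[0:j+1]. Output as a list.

[0, 0, 0, 1, 1, 2, 3, 0, 0, 0, 0, 0, 0, 0, 1, 1, 2, 0, 0, 0, 0, 0, 0, 0, 0, 0, 0, 0, 0, 0, 1, 2, 1, 1, 1, 0, 0, 1, 0, 0]

π[0] = 0
j=1 s[j]='b': π[1]=0 (border '')
j=2 s[j]='b': π[2]=0 (border '')
j=3 s[j]='c': π[3]=1 (border 'c')
j=4 s[j]='c': k: 1→0; π[4]=1 (border 'c')
j=5 s[j]='b': π[5]=2 (border 'cb')
j=6 s[j]='b': π[6]=3 (border 'cbb')
j=7 s[j]='b': k: 3→0; π[7]=0 (border '')
j=8 s[j]='b': π[8]=0 (border '')
j=9 s[j]='a': π[9]=0 (border '')
j=10 s[j]='b': π[10]=0 (border '')
j=11 s[j]='a': π[11]=0 (border '')
j=12 s[j]='b': π[12]=0 (border '')
j=13 s[j]='b': π[13]=0 (border '')
j=14 s[j]='c': π[14]=1 (border 'c')
j=15 s[j]='c': k: 1→0; π[15]=1 (border 'c')
j=16 s[j]='b': π[16]=2 (border 'cb')
j=17 s[j]='a': k: 2→0; π[17]=0 (border '')
j=18 s[j]='b': π[18]=0 (border '')
j=19 s[j]='b': π[19]=0 (border '')
j=20 s[j]='b': π[20]=0 (border '')
j=21 s[j]='a': π[21]=0 (border '')
j=22 s[j]='b': π[22]=0 (border '')
j=23 s[j]='a': π[23]=0 (border '')
j=24 s[j]='b': π[24]=0 (border '')
j=25 s[j]='a': π[25]=0 (border '')
j=26 s[j]='a': π[26]=0 (border '')
j=27 s[j]='a': π[27]=0 (border '')
j=28 s[j]='a': π[28]=0 (border '')
j=29 s[j]='b': π[29]=0 (border '')
j=30 s[j]='c': π[30]=1 (border 'c')
j=31 s[j]='b': π[31]=2 (border 'cb')
j=32 s[j]='c': k: 2→0; π[32]=1 (border 'c')
j=33 s[j]='c': k: 1→0; π[33]=1 (border 'c')
j=34 s[j]='c': k: 1→0; π[34]=1 (border 'c')
j=35 s[j]='a': k: 1→0; π[35]=0 (border '')
j=36 s[j]='a': π[36]=0 (border '')
j=37 s[j]='c': π[37]=1 (border 'c')
j=38 s[j]='a': k: 1→0; π[38]=0 (border '')
j=39 s[j]='a': π[39]=0 (border '')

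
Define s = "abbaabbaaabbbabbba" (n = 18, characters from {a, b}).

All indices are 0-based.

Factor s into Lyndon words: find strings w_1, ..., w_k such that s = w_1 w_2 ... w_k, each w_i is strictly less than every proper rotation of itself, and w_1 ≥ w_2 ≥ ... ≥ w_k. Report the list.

emit factor 1: 'abb' (i=0, period=3)
emit factor 2: 'aabb' (i=3, period=4)
emit factor 3: 'aaabbbabbb' (i=7, period=10)
emit factor 4: 'a' (i=17, period=1)

["abb", "aabb", "aaabbbabbb", "a"]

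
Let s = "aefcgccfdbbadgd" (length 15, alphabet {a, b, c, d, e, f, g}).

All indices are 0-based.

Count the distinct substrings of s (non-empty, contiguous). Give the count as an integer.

112

rank | idx | suffix
   0 |  11 | adgd
   1 |   0 | aefcgccfdbbadgd
   2 |  10 | badgd
   3 |   9 | bbadgd
   4 |   5 | ccfdbbadgd
   5 |   6 | cfdbbadgd
   6 |   3 | cgccfdbbadgd
   7 |  14 | d
   8 |   8 | dbbadgd
   9 |  12 | dgd
  10 |   1 | efcgccfdbbadgd
  11 |   2 | fcgccfdbbadgd
  12 |   7 | fdbbadgd
  13 |   4 | gccfdbbadgd
  14 |  13 | gd

SA = [11, 0, 10, 9, 5, 6, 3, 14, 8, 12, 1, 2, 7, 4, 13]
rank  pair      lcp
   1  s[11:],s[0:]  1  'a'
   2  s[0:],s[10:]  0  ''
   3  s[10:],s[9:]  1  'b'
   4  s[9:],s[5:]  0  ''
   5  s[5:],s[6:]  1  'c'
   6  s[6:],s[3:]  1  'c'
   7  s[3:],s[14:]  0  ''
   8  s[14:],s[8:]  1  'd'
   9  s[8:],s[12:]  1  'd'
  10  s[12:],s[1:]  0  ''
  11  s[1:],s[2:]  0  ''
  12  s[2:],s[7:]  1  'f'
  13  s[7:],s[4:]  0  ''
  14  s[4:],s[13:]  1  'g'

n(n+1)/2 = 15·16/2 = 120
Σ LCP = 0 + 1 + 0 + 1 + 0 + 1 + 1 + 0 + 1 + 1 + 0 + 0 + 1 + 0 + 1 = 8
distinct = 120 − 8 = 112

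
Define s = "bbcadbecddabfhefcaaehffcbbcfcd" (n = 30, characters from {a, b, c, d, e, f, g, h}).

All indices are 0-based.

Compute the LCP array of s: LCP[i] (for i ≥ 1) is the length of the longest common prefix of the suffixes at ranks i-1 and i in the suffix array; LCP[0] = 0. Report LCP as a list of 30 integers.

sorted suffixes:
  #0 SA[0]=17  'aaehffcbbcfcd'
  #1 SA[1]=10  'abfhefcaaehffcbbcfcd'
  #2 SA[2]=3  'adbecddabfhefcaaehffcbbcfcd'
  #3 SA[3]=18  'aehffcbbcfcd'
  #4 SA[4]=0  'bbcadbecddabfhefcaaehffcbbcfcd'
  #5 SA[5]=24  'bbcfcd'
  #6 SA[6]=1  'bcadbecddabfhefcaaehffcbbcfcd'
  #7 SA[7]=25  'bcfcd'
  #8 SA[8]=5  'becddabfhefcaaehffcbbcfcd'
  #9 SA[9]=11  'bfhefcaaehffcbbcfcd'
  #10 SA[10]=16  'caaehffcbbcfcd'
  #11 SA[11]=2  'cadbecddabfhefcaaehffcbbcfcd'
  #12 SA[12]=23  'cbbcfcd'
  #13 SA[13]=28  'cd'
  #14 SA[14]=7  'cddabfhefcaaehffcbbcfcd'
  #15 SA[15]=26  'cfcd'
  #16 SA[16]=29  'd'
  #17 SA[17]=9  'dabfhefcaaehffcbbcfcd'
  #18 SA[18]=4  'dbecddabfhefcaaehffcbbcfcd'
  #19 SA[19]=8  'ddabfhefcaaehffcbbcfcd'
  #20 SA[20]=6  'ecddabfhefcaaehffcbbcfcd'
  #21 SA[21]=14  'efcaaehffcbbcfcd'
  #22 SA[22]=19  'ehffcbbcfcd'
  #23 SA[23]=15  'fcaaehffcbbcfcd'
  #24 SA[24]=22  'fcbbcfcd'
  #25 SA[25]=27  'fcd'
  #26 SA[26]=21  'ffcbbcfcd'
  #27 SA[27]=12  'fhefcaaehffcbbcfcd'
  #28 SA[28]=13  'hefcaaehffcbbcfcd'
  #29 SA[29]=20  'hffcbbcfcd'

SA = [17, 10, 3, 18, 0, 24, 1, 25, 5, 11, 16, 2, 23, 28, 7, 26, 29, 9, 4, 8, 6, 14, 19, 15, 22, 27, 21, 12, 13, 20]
i: (SA[i-1],SA[i]) lcp shared
  1: (17,10) 1 'a'
  2: (10,3) 1 'a'
  3: (3,18) 1 'a'
  4: (18,0) 0 ''
  5: (0,24) 3 'bbc'
  6: (24,1) 1 'b'
  7: (1,25) 2 'bc'
  8: (25,5) 1 'b'
  9: (5,11) 1 'b'
  10: (11,16) 0 ''
  11: (16,2) 2 'ca'
  12: (2,23) 1 'c'
  13: (23,28) 1 'c'
  14: (28,7) 2 'cd'
  15: (7,26) 1 'c'
  16: (26,29) 0 ''
  17: (29,9) 1 'd'
  18: (9,4) 1 'd'
  19: (4,8) 1 'd'
  20: (8,6) 0 ''
  21: (6,14) 1 'e'
  22: (14,19) 1 'e'
  23: (19,15) 0 ''
  24: (15,22) 2 'fc'
  25: (22,27) 2 'fc'
  26: (27,21) 1 'f'
  27: (21,12) 1 'f'
  28: (12,13) 0 ''
  29: (13,20) 1 'h'

[0, 1, 1, 1, 0, 3, 1, 2, 1, 1, 0, 2, 1, 1, 2, 1, 0, 1, 1, 1, 0, 1, 1, 0, 2, 2, 1, 1, 0, 1]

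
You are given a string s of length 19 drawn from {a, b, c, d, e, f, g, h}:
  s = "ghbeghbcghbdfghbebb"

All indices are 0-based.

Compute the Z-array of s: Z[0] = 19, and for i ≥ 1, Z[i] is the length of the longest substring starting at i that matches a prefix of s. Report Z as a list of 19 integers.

Z[0]=19
i=1: fresh scan; Z[1]=0
i=2: fresh scan; Z[2]=0
i=3: fresh scan; Z[3]=0
i=4: fresh scan; Z[4]=3 extend→box=[4,7)
i=5: min(r-i=2, Z[1]=0)=0; Z[5]=0
i=6: min(r-i=1, Z[2]=0)=0; Z[6]=0
i=7: fresh scan; Z[7]=0
i=8: fresh scan; Z[8]=3 extend→box=[8,11)
i=9: min(r-i=2, Z[1]=0)=0; Z[9]=0
i=10: min(r-i=1, Z[2]=0)=0; Z[10]=0
i=11: fresh scan; Z[11]=0
i=12: fresh scan; Z[12]=0
i=13: fresh scan; Z[13]=4 extend→box=[13,17)
i=14: min(r-i=3, Z[1]=0)=0; Z[14]=0
i=15: min(r-i=2, Z[2]=0)=0; Z[15]=0
i=16: min(r-i=1, Z[3]=0)=0; Z[16]=0
i=17: fresh scan; Z[17]=0
i=18: fresh scan; Z[18]=0

[19, 0, 0, 0, 3, 0, 0, 0, 3, 0, 0, 0, 0, 4, 0, 0, 0, 0, 0]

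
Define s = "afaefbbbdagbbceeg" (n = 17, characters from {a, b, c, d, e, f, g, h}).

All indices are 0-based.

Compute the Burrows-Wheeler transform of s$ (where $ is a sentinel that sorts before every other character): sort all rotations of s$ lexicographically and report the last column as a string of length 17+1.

rank  rotation            last
    0  $afaefbbbdagbbceeg  g
    1  aefbbbdagbbceeg$af  f
    2  afaefbbbdagbbceeg$  $
    3  agbbceeg$afaefbbbd  d
    4  bbbdagbbceeg$afaef  f
    5  bbceeg$afaefbbbdag  g
    6  bbdagbbceeg$afaefb  b
    7  bceeg$afaefbbbdagb  b
    8  bdagbbceeg$afaefbb  b
    9  ceeg$afaefbbbdagbb  b
   10  dagbbceeg$afaefbbb  b
   11  eeg$afaefbbbdagbbc  c
   12  efbbbdagbbceeg$afa  a
   13  eg$afaefbbbdagbbce  e
   14  faefbbbdagbbceeg$a  a
   15  fbbbdagbbceeg$afae  e
   16  g$afaefbbbdagbbcee  e
   17  gbbceeg$afaefbbbda  a

gf$dfgbbbbbcaeaeea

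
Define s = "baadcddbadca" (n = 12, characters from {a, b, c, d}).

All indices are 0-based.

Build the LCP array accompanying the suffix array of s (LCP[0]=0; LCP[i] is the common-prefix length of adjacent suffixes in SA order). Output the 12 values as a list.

rank | idx | suffix
   0 |  11 | a
   1 |   1 | aadcddbadca
   2 |   8 | adca
   3 |   2 | adcddbadca
   4 |   0 | baadcddbadca
   5 |   7 | badca
   6 |  10 | ca
   7 |   4 | cddbadca
   8 |   6 | dbadca
   9 |   9 | dca
  10 |   3 | dcddbadca
  11 |   5 | ddbadca

SA = [11, 1, 8, 2, 0, 7, 10, 4, 6, 9, 3, 5]
rank  pair      lcp
   1  s[11:],s[1:]  1  'a'
   2  s[1:],s[8:]  1  'a'
   3  s[8:],s[2:]  3  'adc'
   4  s[2:],s[0:]  0  ''
   5  s[0:],s[7:]  2  'ba'
   6  s[7:],s[10:]  0  ''
   7  s[10:],s[4:]  1  'c'
   8  s[4:],s[6:]  0  ''
   9  s[6:],s[9:]  1  'd'
  10  s[9:],s[3:]  2  'dc'
  11  s[3:],s[5:]  1  'd'

[0, 1, 1, 3, 0, 2, 0, 1, 0, 1, 2, 1]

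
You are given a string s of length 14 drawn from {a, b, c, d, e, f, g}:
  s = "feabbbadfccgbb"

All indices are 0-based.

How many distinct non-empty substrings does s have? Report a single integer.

rank→(start, suffix):
  0 → (2, 'abbbadfccgbb')
  1 → (6, 'adfccgbb')
  2 → (13, 'b')
  3 → (5, 'badfccgbb')
  4 → (12, 'bb')
  5 → (4, 'bbadfccgbb')
  6 → (3, 'bbbadfccgbb')
  7 → (9, 'ccgbb')
  8 → (10, 'cgbb')
  9 → (7, 'dfccgbb')
  10 → (1, 'eabbbadfccgbb')
  11 → (8, 'fccgbb')
  12 → (0, 'feabbbadfccgbb')
  13 → (11, 'gbb')

SA = [2, 6, 13, 5, 12, 4, 3, 9, 10, 7, 1, 8, 0, 11]
i: (SA[i-1],SA[i]) lcp shared
  1: (2,6) 1 'a'
  2: (6,13) 0 ''
  3: (13,5) 1 'b'
  4: (5,12) 1 'b'
  5: (12,4) 2 'bb'
  6: (4,3) 2 'bb'
  7: (3,9) 0 ''
  8: (9,10) 1 'c'
  9: (10,7) 0 ''
  10: (7,1) 0 ''
  11: (1,8) 0 ''
  12: (8,0) 1 'f'
  13: (0,11) 0 ''

n(n+1)/2 = 14·15/2 = 105
Σ LCP = 0 + 1 + 0 + 1 + 1 + 2 + 2 + 0 + 1 + 0 + 0 + 0 + 1 + 0 = 9
distinct = 105 − 9 = 96

96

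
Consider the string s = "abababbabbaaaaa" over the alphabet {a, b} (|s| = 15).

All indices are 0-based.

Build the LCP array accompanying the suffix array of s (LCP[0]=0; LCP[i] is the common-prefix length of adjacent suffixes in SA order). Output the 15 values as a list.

[0, 1, 2, 3, 4, 1, 4, 2, 4, 0, 2, 3, 5, 1, 3]

sorted suffixes:
  #0 SA[0]=14  'a'
  #1 SA[1]=13  'aa'
  #2 SA[2]=12  'aaa'
  #3 SA[3]=11  'aaaa'
  #4 SA[4]=10  'aaaaa'
  #5 SA[5]=0  'abababbabbaaaaa'
  #6 SA[6]=2  'ababbabbaaaaa'
  #7 SA[7]=7  'abbaaaaa'
  #8 SA[8]=4  'abbabbaaaaa'
  #9 SA[9]=9  'baaaaa'
  #10 SA[10]=1  'bababbabbaaaaa'
  #11 SA[11]=6  'babbaaaaa'
  #12 SA[12]=3  'babbabbaaaaa'
  #13 SA[13]=8  'bbaaaaa'
  #14 SA[14]=5  'bbabbaaaaa'

SA = [14, 13, 12, 11, 10, 0, 2, 7, 4, 9, 1, 6, 3, 8, 5]
[i] adj suffixes → lcp
  [1] 14/13 → 1 ('a')
  [2] 13/12 → 2 ('aa')
  [3] 12/11 → 3 ('aaa')
  [4] 11/10 → 4 ('aaaa')
  [5] 10/0 → 1 ('a')
  [6] 0/2 → 4 ('abab')
  [7] 2/7 → 2 ('ab')
  [8] 7/4 → 4 ('abba')
  [9] 4/9 → 0 ('')
  [10] 9/1 → 2 ('ba')
  [11] 1/6 → 3 ('bab')
  [12] 6/3 → 5 ('babba')
  [13] 3/8 → 1 ('b')
  [14] 8/5 → 3 ('bba')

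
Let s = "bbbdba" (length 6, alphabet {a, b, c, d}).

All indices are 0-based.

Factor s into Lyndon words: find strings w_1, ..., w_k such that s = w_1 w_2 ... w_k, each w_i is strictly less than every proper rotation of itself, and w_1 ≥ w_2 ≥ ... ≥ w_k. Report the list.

["bbbd", "b", "a"]

emit factor 1: 'bbbd' (i=0, period=4)
emit factor 2: 'b' (i=4, period=1)
emit factor 3: 'a' (i=5, period=1)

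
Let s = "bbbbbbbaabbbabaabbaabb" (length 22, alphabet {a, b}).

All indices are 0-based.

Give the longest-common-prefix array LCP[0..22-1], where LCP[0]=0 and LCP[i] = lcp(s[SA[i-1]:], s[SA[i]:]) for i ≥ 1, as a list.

[0, 4, 4, 1, 2, 3, 3, 0, 1, 5, 5, 2, 1, 2, 6, 3, 2, 4, 3, 4, 5, 6]

rank | idx | suffix
   0 |  18 | aabb
   1 |  14 | aabbaabb
   2 |   7 | aabbbabaabbaabb
   3 |  12 | abaabbaabb
   4 |  19 | abb
   5 |  15 | abbaabb
   6 |   8 | abbbabaabbaabb
   7 |  21 | b
   8 |  17 | baabb
   9 |  13 | baabbaabb
  10 |   6 | baabbbabaabbaabb
  11 |  11 | babaabbaabb
  12 |  20 | bb
  13 |  16 | bbaabb
  14 |   5 | bbaabbbabaabbaabb
  15 |  10 | bbabaabbaabb
  16 |   4 | bbbaabbbabaabbaabb
  17 |   9 | bbbabaabbaabb
  18 |   3 | bbbbaabbbabaabbaabb
  19 |   2 | bbbbbaabbbabaabbaabb
  20 |   1 | bbbbbbaabbbabaabbaabb
  21 |   0 | bbbbbbbaabbbabaabbaabb

SA = [18, 14, 7, 12, 19, 15, 8, 21, 17, 13, 6, 11, 20, 16, 5, 10, 4, 9, 3, 2, 1, 0]
i: (SA[i-1],SA[i]) lcp shared
  1: (18,14) 4 'aabb'
  2: (14,7) 4 'aabb'
  3: (7,12) 1 'a'
  4: (12,19) 2 'ab'
  5: (19,15) 3 'abb'
  6: (15,8) 3 'abb'
  7: (8,21) 0 ''
  8: (21,17) 1 'b'
  9: (17,13) 5 'baabb'
  10: (13,6) 5 'baabb'
  11: (6,11) 2 'ba'
  12: (11,20) 1 'b'
  13: (20,16) 2 'bb'
  14: (16,5) 6 'bbaabb'
  15: (5,10) 3 'bba'
  16: (10,4) 2 'bb'
  17: (4,9) 4 'bbba'
  18: (9,3) 3 'bbb'
  19: (3,2) 4 'bbbb'
  20: (2,1) 5 'bbbbb'
  21: (1,0) 6 'bbbbbb'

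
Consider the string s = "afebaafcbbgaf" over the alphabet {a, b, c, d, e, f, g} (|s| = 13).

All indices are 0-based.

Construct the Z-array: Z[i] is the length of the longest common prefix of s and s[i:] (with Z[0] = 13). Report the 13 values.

[13, 0, 0, 0, 1, 2, 0, 0, 0, 0, 0, 2, 0]

Z[0]=13
i=1: i≥r, start 0; Z[1]=0
i=2: i≥r, start 0; Z[2]=0
i=3: i≥r, start 0; Z[3]=0
i=4: i≥r, start 0; Z[4]=1 extend→box=[4,5)
i=5: i≥r, start 0; Z[5]=2 extend→box=[5,7)
i=6: min(r-i=1, Z[1]=0)=0; Z[6]=0
i=7: i≥r, start 0; Z[7]=0
i=8: i≥r, start 0; Z[8]=0
i=9: i≥r, start 0; Z[9]=0
i=10: i≥r, start 0; Z[10]=0
i=11: i≥r, start 0; Z[11]=2 extend→box=[11,13)
i=12: min(r-i=1, Z[1]=0)=0; Z[12]=0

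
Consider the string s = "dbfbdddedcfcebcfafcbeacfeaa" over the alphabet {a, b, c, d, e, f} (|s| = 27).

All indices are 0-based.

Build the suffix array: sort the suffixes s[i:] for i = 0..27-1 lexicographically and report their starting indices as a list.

rank→(start, suffix):
  0 → (26, 'a')
  1 → (25, 'aa')
  2 → (21, 'acfeaa')
  3 → (16, 'afcbeacfeaa')
  4 → (13, 'bcfafcbeacfeaa')
  5 → (3, 'bdddedcfcebcfafcbeacfeaa')
  6 → (19, 'beacfeaa')
  7 → (1, 'bfbdddedcfcebcfafcbeacfeaa')
  8 → (18, 'cbeacfeaa')
  9 → (11, 'cebcfafcbeacfeaa')
  10 → (14, 'cfafcbeacfeaa')
  11 → (9, 'cfcebcfafcbeacfeaa')
  12 → (22, 'cfeaa')
  13 → (0, 'dbfbdddedcfcebcfafcbeacfeaa')
  14 → (8, 'dcfcebcfafcbeacfeaa')
  15 → (4, 'dddedcfcebcfafcbeacfeaa')
  16 → (5, 'ddedcfcebcfafcbeacfeaa')
  17 → (6, 'dedcfcebcfafcbeacfeaa')
  18 → (24, 'eaa')
  19 → (20, 'eacfeaa')
  20 → (12, 'ebcfafcbeacfeaa')
  21 → (7, 'edcfcebcfafcbeacfeaa')
  22 → (15, 'fafcbeacfeaa')
  23 → (2, 'fbdddedcfcebcfafcbeacfeaa')
  24 → (17, 'fcbeacfeaa')
  25 → (10, 'fcebcfafcbeacfeaa')
  26 → (23, 'feaa')

[26, 25, 21, 16, 13, 3, 19, 1, 18, 11, 14, 9, 22, 0, 8, 4, 5, 6, 24, 20, 12, 7, 15, 2, 17, 10, 23]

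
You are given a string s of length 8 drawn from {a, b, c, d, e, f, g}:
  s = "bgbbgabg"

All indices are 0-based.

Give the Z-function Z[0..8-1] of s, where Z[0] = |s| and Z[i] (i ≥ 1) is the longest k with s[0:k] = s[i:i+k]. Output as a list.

Z[0]=8
i=1: fresh scan; Z[1]=0
i=2: fresh scan; Z[2]=1 grow→box=[2,3)
i=3: fresh scan; Z[3]=2 grow→box=[3,5)
i=4: min(r-i=1, Z[1]=0)=0; Z[4]=0
i=5: fresh scan; Z[5]=0
i=6: fresh scan; Z[6]=2 grow→box=[6,8)
i=7: min(r-i=1, Z[1]=0)=0; Z[7]=0

[8, 0, 1, 2, 0, 0, 2, 0]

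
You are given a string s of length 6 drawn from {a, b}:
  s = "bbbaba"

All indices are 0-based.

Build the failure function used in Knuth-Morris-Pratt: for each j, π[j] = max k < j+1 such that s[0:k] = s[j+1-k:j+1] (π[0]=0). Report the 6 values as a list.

[0, 1, 2, 0, 1, 0]

π[0] = 0
j=1 s[j]='b': π[1]=1 (border 'b')
j=2 s[j]='b': π[2]=2 (border 'bb')
j=3 s[j]='a': k: 2→1→0; π[3]=0 (border '')
j=4 s[j]='b': π[4]=1 (border 'b')
j=5 s[j]='a': k: 1→0; π[5]=0 (border '')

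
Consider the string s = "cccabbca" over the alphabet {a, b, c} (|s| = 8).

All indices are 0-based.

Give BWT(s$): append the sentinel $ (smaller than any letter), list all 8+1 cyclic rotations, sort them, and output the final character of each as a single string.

rank  rotation   last
    0  $cccabbca  a
    1  a$cccabbc  c
    2  abbca$ccc  c
    3  bbca$ccca  a
    4  bca$cccab  b
    5  ca$cccabb  b
    6  cabbca$cc  c
    7  ccabbca$c  c
    8  cccabbca$  $

accabbcc$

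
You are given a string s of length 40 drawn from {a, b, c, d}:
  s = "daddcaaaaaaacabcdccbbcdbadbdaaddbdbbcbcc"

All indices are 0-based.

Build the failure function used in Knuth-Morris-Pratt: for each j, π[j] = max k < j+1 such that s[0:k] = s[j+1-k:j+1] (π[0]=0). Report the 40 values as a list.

π[0] = 0
j=1 s[j]='a': π[1]=0 (border '')
j=2 s[j]='d': π[2]=1 (border 'd')
j=3 s[j]='d': k: 1→0; π[3]=1 (border 'd')
j=4 s[j]='c': k: 1→0; π[4]=0 (border '')
j=5 s[j]='a': π[5]=0 (border '')
j=6 s[j]='a': π[6]=0 (border '')
j=7 s[j]='a': π[7]=0 (border '')
j=8 s[j]='a': π[8]=0 (border '')
j=9 s[j]='a': π[9]=0 (border '')
j=10 s[j]='a': π[10]=0 (border '')
j=11 s[j]='a': π[11]=0 (border '')
j=12 s[j]='c': π[12]=0 (border '')
j=13 s[j]='a': π[13]=0 (border '')
j=14 s[j]='b': π[14]=0 (border '')
j=15 s[j]='c': π[15]=0 (border '')
j=16 s[j]='d': π[16]=1 (border 'd')
j=17 s[j]='c': k: 1→0; π[17]=0 (border '')
j=18 s[j]='c': π[18]=0 (border '')
j=19 s[j]='b': π[19]=0 (border '')
j=20 s[j]='b': π[20]=0 (border '')
j=21 s[j]='c': π[21]=0 (border '')
j=22 s[j]='d': π[22]=1 (border 'd')
j=23 s[j]='b': k: 1→0; π[23]=0 (border '')
j=24 s[j]='a': π[24]=0 (border '')
j=25 s[j]='d': π[25]=1 (border 'd')
j=26 s[j]='b': k: 1→0; π[26]=0 (border '')
j=27 s[j]='d': π[27]=1 (border 'd')
j=28 s[j]='a': π[28]=2 (border 'da')
j=29 s[j]='a': k: 2→0; π[29]=0 (border '')
j=30 s[j]='d': π[30]=1 (border 'd')
j=31 s[j]='d': k: 1→0; π[31]=1 (border 'd')
j=32 s[j]='b': k: 1→0; π[32]=0 (border '')
j=33 s[j]='d': π[33]=1 (border 'd')
j=34 s[j]='b': k: 1→0; π[34]=0 (border '')
j=35 s[j]='b': π[35]=0 (border '')
j=36 s[j]='c': π[36]=0 (border '')
j=37 s[j]='b': π[37]=0 (border '')
j=38 s[j]='c': π[38]=0 (border '')
j=39 s[j]='c': π[39]=0 (border '')

[0, 0, 1, 1, 0, 0, 0, 0, 0, 0, 0, 0, 0, 0, 0, 0, 1, 0, 0, 0, 0, 0, 1, 0, 0, 1, 0, 1, 2, 0, 1, 1, 0, 1, 0, 0, 0, 0, 0, 0]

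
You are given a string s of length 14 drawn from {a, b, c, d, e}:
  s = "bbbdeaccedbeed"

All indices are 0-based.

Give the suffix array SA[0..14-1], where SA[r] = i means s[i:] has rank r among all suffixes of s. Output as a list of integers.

rank→(start, suffix):
  0 → (5, 'accedbeed')
  1 → (0, 'bbbdeaccedbeed')
  2 → (1, 'bbdeaccedbeed')
  3 → (2, 'bdeaccedbeed')
  4 → (10, 'beed')
  5 → (6, 'ccedbeed')
  6 → (7, 'cedbeed')
  7 → (13, 'd')
  8 → (9, 'dbeed')
  9 → (3, 'deaccedbeed')
  10 → (4, 'eaccedbeed')
  11 → (12, 'ed')
  12 → (8, 'edbeed')
  13 → (11, 'eed')

[5, 0, 1, 2, 10, 6, 7, 13, 9, 3, 4, 12, 8, 11]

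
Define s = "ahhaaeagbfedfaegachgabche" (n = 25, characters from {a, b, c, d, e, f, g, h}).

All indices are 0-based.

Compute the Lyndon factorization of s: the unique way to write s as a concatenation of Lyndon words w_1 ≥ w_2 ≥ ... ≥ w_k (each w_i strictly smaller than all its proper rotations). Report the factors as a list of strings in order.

emit factor 1: 'ahh' (i=0, period=3)
emit factor 2: 'aaeagbfedfaegachgabche' (i=3, period=22)

["ahh", "aaeagbfedfaegachgabche"]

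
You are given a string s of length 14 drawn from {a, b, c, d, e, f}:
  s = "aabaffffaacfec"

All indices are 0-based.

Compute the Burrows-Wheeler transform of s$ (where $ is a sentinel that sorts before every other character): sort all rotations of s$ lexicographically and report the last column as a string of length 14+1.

rank  rotation         last
    0  $aabaffffaacfec  c
    1  aabaffffaacfec$  $
    2  aacfec$aabaffff  f
    3  abaffffaacfec$a  a
    4  acfec$aabaffffa  a
    5  affffaacfec$aab  b
    6  baffffaacfec$aa  a
    7  c$aabaffffaacfe  e
    8  cfec$aabaffffaa  a
    9  ec$aabaffffaacf  f
   10  faacfec$aabafff  f
   11  fec$aabaffffaac  c
   12  ffaacfec$aabaff  f
   13  fffaacfec$aabaf  f
   14  ffffaacfec$aaba  a

c$faabaeaffcffa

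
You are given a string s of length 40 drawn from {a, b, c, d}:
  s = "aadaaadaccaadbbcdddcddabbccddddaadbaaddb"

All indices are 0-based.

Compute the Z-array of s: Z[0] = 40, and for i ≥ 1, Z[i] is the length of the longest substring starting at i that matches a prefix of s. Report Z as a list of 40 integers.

[40, 1, 0, 2, 4, 1, 0, 1, 0, 0, 3, 1, 0, 0, 0, 0, 0, 0, 0, 0, 0, 0, 1, 0, 0, 0, 0, 0, 0, 0, 0, 3, 1, 0, 0, 3, 1, 0, 0, 0]

Z[0]=40
i=1: outside box; Z[1]=1 scan→box=[1,2)
i=2: outside box; Z[2]=0
i=3: outside box; Z[3]=2 scan→box=[3,5)
i=4: min(r-i=1, Z[1]=1)=1; Z[4]=4 scan→box=[4,8)
i=5: min(r-i=3, Z[1]=1)=1; Z[5]=1
i=6: min(r-i=2, Z[2]=0)=0; Z[6]=0
i=7: min(r-i=1, Z[3]=2)=1; Z[7]=1
i=8: outside box; Z[8]=0
i=9: outside box; Z[9]=0
i=10: outside box; Z[10]=3 scan→box=[10,13)
i=11: min(r-i=2, Z[1]=1)=1; Z[11]=1
i=12: min(r-i=1, Z[2]=0)=0; Z[12]=0
i=13: outside box; Z[13]=0
i=14: outside box; Z[14]=0
i=15: outside box; Z[15]=0
i=16: outside box; Z[16]=0
i=17: outside box; Z[17]=0
i=18: outside box; Z[18]=0
i=19: outside box; Z[19]=0
i=20: outside box; Z[20]=0
i=21: outside box; Z[21]=0
i=22: outside box; Z[22]=1 scan→box=[22,23)
i=23: outside box; Z[23]=0
i=24: outside box; Z[24]=0
i=25: outside box; Z[25]=0
i=26: outside box; Z[26]=0
i=27: outside box; Z[27]=0
i=28: outside box; Z[28]=0
i=29: outside box; Z[29]=0
i=30: outside box; Z[30]=0
i=31: outside box; Z[31]=3 scan→box=[31,34)
i=32: min(r-i=2, Z[1]=1)=1; Z[32]=1
i=33: min(r-i=1, Z[2]=0)=0; Z[33]=0
i=34: outside box; Z[34]=0
i=35: outside box; Z[35]=3 scan→box=[35,38)
i=36: min(r-i=2, Z[1]=1)=1; Z[36]=1
i=37: min(r-i=1, Z[2]=0)=0; Z[37]=0
i=38: outside box; Z[38]=0
i=39: outside box; Z[39]=0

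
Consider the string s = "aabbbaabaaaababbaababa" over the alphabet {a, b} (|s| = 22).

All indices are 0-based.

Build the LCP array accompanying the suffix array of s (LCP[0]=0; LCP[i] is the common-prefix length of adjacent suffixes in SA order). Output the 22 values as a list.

sorted suffixes:
  #0 SA[0]=21  'a'
  #1 SA[1]=8  'aaaababbaababa'
  #2 SA[2]=9  'aaababbaababa'
  #3 SA[3]=5  'aabaaaababbaababa'
  #4 SA[4]=16  'aababa'
  #5 SA[5]=10  'aababbaababa'
  #6 SA[6]=0  'aabbbaabaaaababbaababa'
  #7 SA[7]=19  'aba'
  #8 SA[8]=6  'abaaaababbaababa'
  #9 SA[9]=17  'ababa'
  #10 SA[10]=11  'ababbaababa'
  #11 SA[11]=13  'abbaababa'
  #12 SA[12]=1  'abbbaabaaaababbaababa'
  #13 SA[13]=20  'ba'
  #14 SA[14]=7  'baaaababbaababa'
  #15 SA[15]=4  'baabaaaababbaababa'
  #16 SA[16]=15  'baababa'
  #17 SA[17]=18  'baba'
  #18 SA[18]=12  'babbaababa'
  #19 SA[19]=3  'bbaabaaaababbaababa'
  #20 SA[20]=14  'bbaababa'
  #21 SA[21]=2  'bbbaabaaaababbaababa'

SA = [21, 8, 9, 5, 16, 10, 0, 19, 6, 17, 11, 13, 1, 20, 7, 4, 15, 18, 12, 3, 14, 2]
[i] adj suffixes → lcp
  [1] 21/8 → 1 ('a')
  [2] 8/9 → 3 ('aaa')
  [3] 9/5 → 2 ('aa')
  [4] 5/16 → 4 ('aaba')
  [5] 16/10 → 5 ('aabab')
  [6] 10/0 → 3 ('aab')
  [7] 0/19 → 1 ('a')
  [8] 19/6 → 3 ('aba')
  [9] 6/17 → 3 ('aba')
  [10] 17/11 → 4 ('abab')
  [11] 11/13 → 2 ('ab')
  [12] 13/1 → 3 ('abb')
  [13] 1/20 → 0 ('')
  [14] 20/7 → 2 ('ba')
  [15] 7/4 → 3 ('baa')
  [16] 4/15 → 5 ('baaba')
  [17] 15/18 → 2 ('ba')
  [18] 18/12 → 3 ('bab')
  [19] 12/3 → 1 ('b')
  [20] 3/14 → 6 ('bbaaba')
  [21] 14/2 → 2 ('bb')

[0, 1, 3, 2, 4, 5, 3, 1, 3, 3, 4, 2, 3, 0, 2, 3, 5, 2, 3, 1, 6, 2]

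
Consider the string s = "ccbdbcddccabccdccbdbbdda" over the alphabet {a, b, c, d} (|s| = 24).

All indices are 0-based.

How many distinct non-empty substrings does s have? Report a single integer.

rank→(start, suffix):
  0 → (23, 'a')
  1 → (10, 'abccdccbdbbdda')
  2 → (19, 'bbdda')
  3 → (11, 'bccdccbdbbdda')
  4 → (4, 'bcddccabccdccbdbbdda')
  5 → (17, 'bdbbdda')
  6 → (2, 'bdbcddccabccdccbdbbdda')
  7 → (20, 'bdda')
  8 → (9, 'cabccdccbdbbdda')
  9 → (16, 'cbdbbdda')
  10 → (1, 'cbdbcddccabccdccbdbbdda')
  11 → (8, 'ccabccdccbdbbdda')
  12 → (15, 'ccbdbbdda')
  13 → (0, 'ccbdbcddccabccdccbdbbdda')
  14 → (12, 'ccdccbdbbdda')
  15 → (13, 'cdccbdbbdda')
  16 → (5, 'cddccabccdccbdbbdda')
  17 → (22, 'da')
  18 → (18, 'dbbdda')
  19 → (3, 'dbcddccabccdccbdbbdda')
  20 → (7, 'dccabccdccbdbbdda')
  21 → (14, 'dccbdbbdda')
  22 → (21, 'dda')
  23 → (6, 'ddccabccdccbdbbdda')

SA = [23, 10, 19, 11, 4, 17, 2, 20, 9, 16, 1, 8, 15, 0, 12, 13, 5, 22, 18, 3, 7, 14, 21, 6]
rank  pair      lcp
   1  s[23:],s[10:]  1  'a'
   2  s[10:],s[19:]  0  ''
   3  s[19:],s[11:]  1  'b'
   4  s[11:],s[4:]  2  'bc'
   5  s[4:],s[17:]  1  'b'
   6  s[17:],s[2:]  3  'bdb'
   7  s[2:],s[20:]  2  'bd'
   8  s[20:],s[9:]  0  ''
   9  s[9:],s[16:]  1  'c'
  10  s[16:],s[1:]  4  'cbdb'
  11  s[1:],s[8:]  1  'c'
  12  s[8:],s[15:]  2  'cc'
  13  s[15:],s[0:]  5  'ccbdb'
  14  s[0:],s[12:]  2  'cc'
  15  s[12:],s[13:]  1  'c'
  16  s[13:],s[5:]  2  'cd'
  17  s[5:],s[22:]  0  ''
  18  s[22:],s[18:]  1  'd'
  19  s[18:],s[3:]  2  'db'
  20  s[3:],s[7:]  1  'd'
  21  s[7:],s[14:]  3  'dcc'
  22  s[14:],s[21:]  1  'd'
  23  s[21:],s[6:]  2  'dd'

n(n+1)/2 = 24·25/2 = 300
Σ LCP = 0 + 1 + 0 + 1 + 2 + 1 + 3 + 2 + 0 + 1 + 4 + 1 + 2 + 5 + 2 + 1 + 2 + 0 + 1 + 2 + 1 + 3 + 1 + 2 = 38
distinct = 300 − 38 = 262

262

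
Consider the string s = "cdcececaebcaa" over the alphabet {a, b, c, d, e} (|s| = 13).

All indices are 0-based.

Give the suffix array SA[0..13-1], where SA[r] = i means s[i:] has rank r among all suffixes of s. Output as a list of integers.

rank | idx | suffix
   0 |  12 | a
   1 |  11 | aa
   2 |   7 | aebcaa
   3 |   9 | bcaa
   4 |  10 | caa
   5 |   6 | caebcaa
   6 |   0 | cdcececaebcaa
   7 |   4 | cecaebcaa
   8 |   2 | cececaebcaa
   9 |   1 | dcececaebcaa
  10 |   8 | ebcaa
  11 |   5 | ecaebcaa
  12 |   3 | ececaebcaa

[12, 11, 7, 9, 10, 6, 0, 4, 2, 1, 8, 5, 3]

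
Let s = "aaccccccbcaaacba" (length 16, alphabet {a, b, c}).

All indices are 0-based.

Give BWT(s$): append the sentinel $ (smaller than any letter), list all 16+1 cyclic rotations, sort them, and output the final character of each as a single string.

rank  rotation           last
    0  $aaccccccbcaaacba  a
    1  a$aaccccccbcaaacb  b
    2  aaacba$aaccccccbc  c
    3  aacba$aaccccccbca  a
    4  aaccccccbcaaacba$  $
    5  acba$aaccccccbcaa  a
    6  accccccbcaaacba$a  a
    7  ba$aaccccccbcaaac  c
    8  bcaaacba$aacccccc  c
    9  caaacba$aaccccccb  b
   10  cba$aaccccccbcaaa  a
   11  cbcaaacba$aaccccc  c
   12  ccbcaaacba$aacccc  c
   13  cccbcaaacba$aaccc  c
   14  ccccbcaaacba$aacc  c
   15  cccccbcaaacba$aac  c
   16  ccccccbcaaacba$aa  a

abca$aaccbaccccca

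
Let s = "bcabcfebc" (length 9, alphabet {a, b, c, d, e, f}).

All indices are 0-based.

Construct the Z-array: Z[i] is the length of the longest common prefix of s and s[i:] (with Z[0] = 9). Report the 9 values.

[9, 0, 0, 2, 0, 0, 0, 2, 0]

Z[0]=9
i=1: outside box; Z[1]=0
i=2: outside box; Z[2]=0
i=3: outside box; Z[3]=2 grow→box=[3,5)
i=4: min(r-i=1, Z[1]=0)=0; Z[4]=0
i=5: outside box; Z[5]=0
i=6: outside box; Z[6]=0
i=7: outside box; Z[7]=2 grow→box=[7,9)
i=8: min(r-i=1, Z[1]=0)=0; Z[8]=0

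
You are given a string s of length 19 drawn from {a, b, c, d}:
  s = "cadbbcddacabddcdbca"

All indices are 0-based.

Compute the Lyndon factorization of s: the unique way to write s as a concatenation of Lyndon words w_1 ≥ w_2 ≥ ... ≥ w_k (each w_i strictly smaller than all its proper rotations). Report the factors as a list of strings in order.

emit factor 1: 'c' (i=0, period=1)
emit factor 2: 'adbbcdd' (i=1, period=7)
emit factor 3: 'ac' (i=8, period=2)
emit factor 4: 'abddcdbc' (i=10, period=8)
emit factor 5: 'a' (i=18, period=1)

["c", "adbbcdd", "ac", "abddcdbc", "a"]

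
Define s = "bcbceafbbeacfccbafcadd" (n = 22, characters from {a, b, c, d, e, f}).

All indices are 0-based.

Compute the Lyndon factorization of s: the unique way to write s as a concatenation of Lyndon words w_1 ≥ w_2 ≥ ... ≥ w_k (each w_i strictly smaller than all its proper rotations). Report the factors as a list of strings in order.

emit factor 1: 'bcbce' (i=0, period=5)
emit factor 2: 'afbbe' (i=5, period=5)
emit factor 3: 'acfccbafcadd' (i=10, period=12)

["bcbce", "afbbe", "acfccbafcadd"]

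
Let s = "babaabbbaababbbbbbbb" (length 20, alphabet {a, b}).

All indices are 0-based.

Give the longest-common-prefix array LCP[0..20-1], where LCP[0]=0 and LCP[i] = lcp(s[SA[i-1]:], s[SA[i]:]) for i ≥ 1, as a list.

rank | idx | suffix
   0 |   8 | aababbbbbbbb
   1 |   3 | aabbbaababbbbbbbb
   2 |   1 | abaabbbaababbbbbbbb
   3 |   9 | ababbbbbbbb
   4 |   4 | abbbaababbbbbbbb
   5 |  11 | abbbbbbbb
   6 |  19 | b
   7 |   7 | baababbbbbbbb
   8 |   2 | baabbbaababbbbbbbb
   9 |   0 | babaabbbaababbbbbbbb
  10 |  10 | babbbbbbbb
  11 |  18 | bb
  12 |   6 | bbaababbbbbbbb
  13 |  17 | bbb
  14 |   5 | bbbaababbbbbbbb
  15 |  16 | bbbb
  16 |  15 | bbbbb
  17 |  14 | bbbbbb
  18 |  13 | bbbbbbb
  19 |  12 | bbbbbbbb

SA = [8, 3, 1, 9, 4, 11, 19, 7, 2, 0, 10, 18, 6, 17, 5, 16, 15, 14, 13, 12]
i: (SA[i-1],SA[i]) lcp shared
  1: (8,3) 3 'aab'
  2: (3,1) 1 'a'
  3: (1,9) 3 'aba'
  4: (9,4) 2 'ab'
  5: (4,11) 4 'abbb'
  6: (11,19) 0 ''
  7: (19,7) 1 'b'
  8: (7,2) 4 'baab'
  9: (2,0) 2 'ba'
  10: (0,10) 3 'bab'
  11: (10,18) 1 'b'
  12: (18,6) 2 'bb'
  13: (6,17) 2 'bb'
  14: (17,5) 3 'bbb'
  15: (5,16) 3 'bbb'
  16: (16,15) 4 'bbbb'
  17: (15,14) 5 'bbbbb'
  18: (14,13) 6 'bbbbbb'
  19: (13,12) 7 'bbbbbbb'

[0, 3, 1, 3, 2, 4, 0, 1, 4, 2, 3, 1, 2, 2, 3, 3, 4, 5, 6, 7]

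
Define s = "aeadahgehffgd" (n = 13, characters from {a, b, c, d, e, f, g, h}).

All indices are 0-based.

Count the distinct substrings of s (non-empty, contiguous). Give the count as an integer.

84

rank | idx | suffix
   0 |   2 | adahgehffgd
   1 |   0 | aeadahgehffgd
   2 |   4 | ahgehffgd
   3 |  12 | d
   4 |   3 | dahgehffgd
   5 |   1 | eadahgehffgd
   6 |   7 | ehffgd
   7 |   9 | ffgd
   8 |  10 | fgd
   9 |  11 | gd
  10 |   6 | gehffgd
  11 |   8 | hffgd
  12 |   5 | hgehffgd

SA = [2, 0, 4, 12, 3, 1, 7, 9, 10, 11, 6, 8, 5]
rank  pair      lcp
   1  s[2:],s[0:]  1  'a'
   2  s[0:],s[4:]  1  'a'
   3  s[4:],s[12:]  0  ''
   4  s[12:],s[3:]  1  'd'
   5  s[3:],s[1:]  0  ''
   6  s[1:],s[7:]  1  'e'
   7  s[7:],s[9:]  0  ''
   8  s[9:],s[10:]  1  'f'
   9  s[10:],s[11:]  0  ''
  10  s[11:],s[6:]  1  'g'
  11  s[6:],s[8:]  0  ''
  12  s[8:],s[5:]  1  'h'

n(n+1)/2 = 13·14/2 = 91
Σ LCP = 0 + 1 + 1 + 0 + 1 + 0 + 1 + 0 + 1 + 0 + 1 + 0 + 1 = 7
distinct = 91 − 7 = 84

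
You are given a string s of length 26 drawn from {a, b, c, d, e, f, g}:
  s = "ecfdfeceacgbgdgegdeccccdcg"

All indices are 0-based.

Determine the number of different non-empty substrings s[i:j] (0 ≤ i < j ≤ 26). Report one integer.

sorted suffixes:
  #0 SA[0]=8  'acgbgdgegdeccccdcg'
  #1 SA[1]=11  'bgdgegdeccccdcg'
  #2 SA[2]=19  'ccccdcg'
  #3 SA[3]=20  'cccdcg'
  #4 SA[4]=21  'ccdcg'
  #5 SA[5]=22  'cdcg'
  #6 SA[6]=6  'ceacgbgdgegdeccccdcg'
  #7 SA[7]=1  'cfdfeceacgbgdgegdeccccdcg'
  #8 SA[8]=24  'cg'
  #9 SA[9]=9  'cgbgdgegdeccccdcg'
  #10 SA[10]=23  'dcg'
  #11 SA[11]=17  'deccccdcg'
  #12 SA[12]=3  'dfeceacgbgdgegdeccccdcg'
  #13 SA[13]=13  'dgegdeccccdcg'
  #14 SA[14]=7  'eacgbgdgegdeccccdcg'
  #15 SA[15]=18  'eccccdcg'
  #16 SA[16]=5  'eceacgbgdgegdeccccdcg'
  #17 SA[17]=0  'ecfdfeceacgbgdgegdeccccdcg'
  #18 SA[18]=15  'egdeccccdcg'
  #19 SA[19]=2  'fdfeceacgbgdgegdeccccdcg'
  #20 SA[20]=4  'feceacgbgdgegdeccccdcg'
  #21 SA[21]=25  'g'
  #22 SA[22]=10  'gbgdgegdeccccdcg'
  #23 SA[23]=16  'gdeccccdcg'
  #24 SA[24]=12  'gdgegdeccccdcg'
  #25 SA[25]=14  'gegdeccccdcg'

SA = [8, 11, 19, 20, 21, 22, 6, 1, 24, 9, 23, 17, 3, 13, 7, 18, 5, 0, 15, 2, 4, 25, 10, 16, 12, 14]
i: (SA[i-1],SA[i]) lcp shared
  1: (8,11) 0 ''
  2: (11,19) 0 ''
  3: (19,20) 3 'ccc'
  4: (20,21) 2 'cc'
  5: (21,22) 1 'c'
  6: (22,6) 1 'c'
  7: (6,1) 1 'c'
  8: (1,24) 1 'c'
  9: (24,9) 2 'cg'
  10: (9,23) 0 ''
  11: (23,17) 1 'd'
  12: (17,3) 1 'd'
  13: (3,13) 1 'd'
  14: (13,7) 0 ''
  15: (7,18) 1 'e'
  16: (18,5) 2 'ec'
  17: (5,0) 2 'ec'
  18: (0,15) 1 'e'
  19: (15,2) 0 ''
  20: (2,4) 1 'f'
  21: (4,25) 0 ''
  22: (25,10) 1 'g'
  23: (10,16) 1 'g'
  24: (16,12) 2 'gd'
  25: (12,14) 1 'g'

n(n+1)/2 = 26·27/2 = 351
Σ LCP = 0 + 0 + 0 + 3 + 2 + 1 + 1 + 1 + 1 + 2 + 0 + 1 + 1 + 1 + 0 + 1 + 2 + 2 + 1 + 0 + 1 + 0 + 1 + 1 + 2 + 1 = 26
distinct = 351 − 26 = 325

325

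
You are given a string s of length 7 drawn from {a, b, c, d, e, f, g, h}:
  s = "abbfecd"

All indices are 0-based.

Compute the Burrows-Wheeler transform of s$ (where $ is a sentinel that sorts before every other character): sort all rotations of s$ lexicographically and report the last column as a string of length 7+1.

d$abecfb

rank  rotation  last
    0  $abbfecd  d
    1  abbfecd$  $
    2  bbfecd$a  a
    3  bfecd$ab  b
    4  cd$abbfe  e
    5  d$abbfec  c
    6  ecd$abbf  f
    7  fecd$abb  b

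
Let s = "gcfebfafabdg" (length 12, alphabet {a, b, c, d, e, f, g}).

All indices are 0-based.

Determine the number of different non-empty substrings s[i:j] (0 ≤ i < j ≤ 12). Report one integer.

rank→(start, suffix):
  0 → (8, 'abdg')
  1 → (6, 'afabdg')
  2 → (9, 'bdg')
  3 → (4, 'bfafabdg')
  4 → (1, 'cfebfafabdg')
  5 → (10, 'dg')
  6 → (3, 'ebfafabdg')
  7 → (7, 'fabdg')
  8 → (5, 'fafabdg')
  9 → (2, 'febfafabdg')
  10 → (11, 'g')
  11 → (0, 'gcfebfafabdg')

SA = [8, 6, 9, 4, 1, 10, 3, 7, 5, 2, 11, 0]
rank  pair      lcp
   1  s[8:],s[6:]  1  'a'
   2  s[6:],s[9:]  0  ''
   3  s[9:],s[4:]  1  'b'
   4  s[4:],s[1:]  0  ''
   5  s[1:],s[10:]  0  ''
   6  s[10:],s[3:]  0  ''
   7  s[3:],s[7:]  0  ''
   8  s[7:],s[5:]  2  'fa'
   9  s[5:],s[2:]  1  'f'
  10  s[2:],s[11:]  0  ''
  11  s[11:],s[0:]  1  'g'

n(n+1)/2 = 12·13/2 = 78
Σ LCP = 0 + 1 + 0 + 1 + 0 + 0 + 0 + 0 + 2 + 1 + 0 + 1 = 6
distinct = 78 − 6 = 72

72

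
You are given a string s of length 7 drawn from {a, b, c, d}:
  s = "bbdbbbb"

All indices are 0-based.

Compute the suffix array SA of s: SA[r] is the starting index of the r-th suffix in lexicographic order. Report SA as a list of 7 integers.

[6, 5, 4, 3, 0, 1, 2]

rank | idx | suffix
   0 |   6 | b
   1 |   5 | bb
   2 |   4 | bbb
   3 |   3 | bbbb
   4 |   0 | bbdbbbb
   5 |   1 | bdbbbb
   6 |   2 | dbbbb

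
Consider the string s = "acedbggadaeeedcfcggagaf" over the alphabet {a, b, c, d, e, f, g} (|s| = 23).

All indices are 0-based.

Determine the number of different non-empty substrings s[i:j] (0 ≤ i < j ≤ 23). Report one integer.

254

rank→(start, suffix):
  0 → (0, 'acedbggadaeeedcfcggagaf')
  1 → (7, 'adaeeedcfcggagaf')
  2 → (9, 'aeeedcfcggagaf')
  3 → (21, 'af')
  4 → (19, 'agaf')
  5 → (4, 'bggadaeeedcfcggagaf')
  6 → (1, 'cedbggadaeeedcfcggagaf')
  7 → (14, 'cfcggagaf')
  8 → (16, 'cggagaf')
  9 → (8, 'daeeedcfcggagaf')
  10 → (3, 'dbggadaeeedcfcggagaf')
  11 → (13, 'dcfcggagaf')
  12 → (2, 'edbggadaeeedcfcggagaf')
  13 → (12, 'edcfcggagaf')
  14 → (11, 'eedcfcggagaf')
  15 → (10, 'eeedcfcggagaf')
  16 → (22, 'f')
  17 → (15, 'fcggagaf')
  18 → (6, 'gadaeeedcfcggagaf')
  19 → (20, 'gaf')
  20 → (18, 'gagaf')
  21 → (5, 'ggadaeeedcfcggagaf')
  22 → (17, 'ggagaf')

SA = [0, 7, 9, 21, 19, 4, 1, 14, 16, 8, 3, 13, 2, 12, 11, 10, 22, 15, 6, 20, 18, 5, 17]
i: (SA[i-1],SA[i]) lcp shared
  1: (0,7) 1 'a'
  2: (7,9) 1 'a'
  3: (9,21) 1 'a'
  4: (21,19) 1 'a'
  5: (19,4) 0 ''
  6: (4,1) 0 ''
  7: (1,14) 1 'c'
  8: (14,16) 1 'c'
  9: (16,8) 0 ''
  10: (8,3) 1 'd'
  11: (3,13) 1 'd'
  12: (13,2) 0 ''
  13: (2,12) 2 'ed'
  14: (12,11) 1 'e'
  15: (11,10) 2 'ee'
  16: (10,22) 0 ''
  17: (22,15) 1 'f'
  18: (15,6) 0 ''
  19: (6,20) 2 'ga'
  20: (20,18) 2 'ga'
  21: (18,5) 1 'g'
  22: (5,17) 3 'gga'

n(n+1)/2 = 23·24/2 = 276
Σ LCP = 0 + 1 + 1 + 1 + 1 + 0 + 0 + 1 + 1 + 0 + 1 + 1 + 0 + 2 + 1 + 2 + 0 + 1 + 0 + 2 + 2 + 1 + 3 = 22
distinct = 276 − 22 = 254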